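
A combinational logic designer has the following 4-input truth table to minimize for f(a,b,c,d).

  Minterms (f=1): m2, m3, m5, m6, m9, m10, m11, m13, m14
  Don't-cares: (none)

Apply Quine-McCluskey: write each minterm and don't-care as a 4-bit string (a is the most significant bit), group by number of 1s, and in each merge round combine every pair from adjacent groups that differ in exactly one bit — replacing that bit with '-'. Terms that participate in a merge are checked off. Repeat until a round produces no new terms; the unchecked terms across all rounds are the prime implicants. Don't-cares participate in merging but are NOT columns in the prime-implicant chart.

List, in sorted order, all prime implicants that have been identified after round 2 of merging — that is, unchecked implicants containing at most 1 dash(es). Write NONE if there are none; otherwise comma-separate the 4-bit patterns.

size-2^0 implicants → 0010(✓)  0011(✓)  0101(✓)  0110(✓)  1001(✓)  1010(✓)  1011(✓)  1101(✓)  1110(✓)
size-2^1 implicants → -010(✓)  -011(✓)  -101  -110(✓)  0-10(✓)  001-(✓)  1-01  1-10(✓)  10-1  101-(✓)
size-2^2 implicants → --10  -01-
Unchecked terms (primes): --10, -01-, -101, 1-01, 10-1

-101, 1-01, 10-1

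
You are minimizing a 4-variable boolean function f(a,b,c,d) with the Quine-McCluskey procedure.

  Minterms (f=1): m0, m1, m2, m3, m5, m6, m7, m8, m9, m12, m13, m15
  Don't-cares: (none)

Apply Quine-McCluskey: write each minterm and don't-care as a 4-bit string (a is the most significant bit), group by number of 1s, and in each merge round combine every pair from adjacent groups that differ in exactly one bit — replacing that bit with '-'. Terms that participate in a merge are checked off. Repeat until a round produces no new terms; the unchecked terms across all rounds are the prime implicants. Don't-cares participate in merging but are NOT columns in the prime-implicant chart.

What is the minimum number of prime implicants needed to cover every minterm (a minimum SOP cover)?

4

[col 0] 0000*, 0001*, 0010*, 0011*, 0101*, 0110*, 0111*, 1000*, 1001*, 1100*, 1101*, 1111*
[col 1] -000*, -001*, -101*, -111*, 0-01*, 0-10*, 0-11*, 00-0*, 00-1*, 000-*, 001-*, 01-1*, 011-*, 1-00*, 1-01*, 100-*, 11-1*, 110-*
[col 2] --01, -00-, -1-1, 0--1, 0-1-, 00--, 1-0-
Prime implicants: --01, -00-, -1-1, 0--1, 0-1-, 00--, 1-0-
PI chart (minterm → PIs covering it):
  0 | -00-,00--
  1 | --01,-00-,0--1,00--
  2 | 0-1-,00--
  3 | 0--1,0-1-,00--
  5 | --01,-1-1,0--1
  6 | 0-1-  (sole → essential)
  7 | -1-1,0--1,0-1-
  8 | -00-,1-0-
  9 | --01,-00-,1-0-
  12 | 1-0-  (sole → essential)
  13 | --01,-1-1,1-0-
  15 | -1-1  (sole → essential)
Essential prime implicants: -1-1, 0-1-, 1-0-
Petrick residual → -00-
Minimum SOP uses 4 PIs: b'c' + bd + a'c + ac'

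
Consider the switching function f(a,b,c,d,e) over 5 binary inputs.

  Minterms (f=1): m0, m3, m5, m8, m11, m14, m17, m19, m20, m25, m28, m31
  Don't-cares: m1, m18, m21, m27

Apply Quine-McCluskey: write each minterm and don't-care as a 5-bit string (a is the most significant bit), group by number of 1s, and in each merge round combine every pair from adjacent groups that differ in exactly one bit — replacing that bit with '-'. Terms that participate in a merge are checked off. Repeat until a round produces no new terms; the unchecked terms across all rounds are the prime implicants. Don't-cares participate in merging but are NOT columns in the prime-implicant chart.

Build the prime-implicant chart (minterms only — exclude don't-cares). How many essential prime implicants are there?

7

[col 0] 00000*, 00001*, 00011*, 00101*, 01000*, 01011*, 01110, 10001*, 10010*, 10011*, 10100*, 10101*, 11001*, 11011*, 11100*, 11111*
[col 1] -0001*, -0011*, -0101*, -1011*, 0-000, 0-011*, 00-01*, 000-1*, 0000-, 1-001*, 1-011*, 1-100, 10-01*, 100-1*, 1001-, 1010-, 11-11, 110-1*
[col 2] --011, -0-01, -00-1, 1-0-1
Prime implicants: --011, -0-01, -00-1, 0-000, 0000-, 01110, 1-0-1, 1-100, 1001-, 1010-, 11-11
PI chart (minterm → PIs covering it):
  0 | 0-000,0000-
  3 | --011,-00-1
  5 | -0-01  (sole → essential)
  8 | 0-000  (sole → essential)
  11 | --011  (sole → essential)
  14 | 01110  (sole → essential)
  17 | -0-01,-00-1,1-0-1
  19 | --011,-00-1,1-0-1,1001-
  20 | 1-100,1010-
  25 | 1-0-1  (sole → essential)
  28 | 1-100  (sole → essential)
  31 | 11-11  (sole → essential)
Essential prime implicants: --011, -0-01, 0-000, 01110, 1-0-1, 1-100, 11-11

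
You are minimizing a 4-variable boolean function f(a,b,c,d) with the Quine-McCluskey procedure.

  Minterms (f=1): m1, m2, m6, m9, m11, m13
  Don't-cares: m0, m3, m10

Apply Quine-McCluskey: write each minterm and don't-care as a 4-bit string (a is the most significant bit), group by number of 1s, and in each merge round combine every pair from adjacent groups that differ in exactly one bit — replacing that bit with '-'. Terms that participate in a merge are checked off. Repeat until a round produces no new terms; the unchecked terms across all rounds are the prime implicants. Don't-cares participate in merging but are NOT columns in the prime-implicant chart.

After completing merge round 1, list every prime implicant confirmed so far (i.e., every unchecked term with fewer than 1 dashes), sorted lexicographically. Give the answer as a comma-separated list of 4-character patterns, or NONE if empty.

NONE

[col 0] 0000*, 0001*, 0010*, 0011*, 0110*, 1001*, 1010*, 1011*, 1101*
[col 1] -001*, -010*, -011*, 0-10, 00-0*, 00-1*, 000-*, 001-*, 1-01, 10-1*, 101-*
[col 2] -0-1, -01-, 00--
Prime implicants: -0-1, -01-, 0-10, 00--, 1-01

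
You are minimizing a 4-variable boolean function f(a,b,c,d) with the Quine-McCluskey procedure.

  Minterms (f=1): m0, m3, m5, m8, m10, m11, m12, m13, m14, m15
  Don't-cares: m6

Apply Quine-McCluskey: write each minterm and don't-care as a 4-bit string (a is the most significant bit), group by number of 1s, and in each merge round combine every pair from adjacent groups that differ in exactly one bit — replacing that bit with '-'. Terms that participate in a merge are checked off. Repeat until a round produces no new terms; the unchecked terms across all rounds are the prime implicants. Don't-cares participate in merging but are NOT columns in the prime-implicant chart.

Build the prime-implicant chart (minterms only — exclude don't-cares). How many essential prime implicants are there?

3

[col 0] 0000*, 0011*, 0101*, 0110*, 1000*, 1010*, 1011*, 1100*, 1101*, 1110*, 1111*
[col 1] -000, -011, -101, -110, 1-00*, 1-10*, 1-11*, 10-0*, 101-*, 11-0*, 11-1*, 110-*, 111-*
[col 2] 1--0, 1-1-, 11--
Prime implicants: -000, -011, -101, -110, 1--0, 1-1-, 11--
PI chart (minterm → PIs covering it):
  0 | -000  (sole → essential)
  3 | -011  (sole → essential)
  5 | -101  (sole → essential)
  8 | -000,1--0
  10 | 1--0,1-1-
  11 | -011,1-1-
  12 | 1--0,11--
  13 | -101,11--
  14 | -110,1--0,1-1-,11--
  15 | 1-1-,11--
Essential prime implicants: -000, -011, -101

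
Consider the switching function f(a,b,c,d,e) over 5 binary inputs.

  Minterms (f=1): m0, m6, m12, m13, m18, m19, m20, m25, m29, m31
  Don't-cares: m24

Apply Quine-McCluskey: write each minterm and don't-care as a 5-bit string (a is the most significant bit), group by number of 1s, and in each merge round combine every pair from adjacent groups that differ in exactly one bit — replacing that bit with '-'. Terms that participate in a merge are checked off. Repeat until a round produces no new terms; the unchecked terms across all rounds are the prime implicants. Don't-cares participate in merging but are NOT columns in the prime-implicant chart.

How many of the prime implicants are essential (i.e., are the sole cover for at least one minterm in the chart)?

[col 0] 00000, 00110, 01100*, 01101*, 10010*, 10011*, 10100, 11000*, 11001*, 11101*, 11111*
[col 1] -1101, 0110-, 1001-, 11-01, 1100-, 111-1
Prime implicants: -1101, 00000, 00110, 0110-, 1001-, 10100, 11-01, 1100-, 111-1
PI chart (minterm → PIs covering it):
  0 | 00000  (sole → essential)
  6 | 00110  (sole → essential)
  12 | 0110-  (sole → essential)
  13 | -1101,0110-
  18 | 1001-  (sole → essential)
  19 | 1001-  (sole → essential)
  20 | 10100  (sole → essential)
  25 | 11-01,1100-
  29 | -1101,11-01,111-1
  31 | 111-1  (sole → essential)
Essential prime implicants: 00000, 00110, 0110-, 1001-, 10100, 111-1

6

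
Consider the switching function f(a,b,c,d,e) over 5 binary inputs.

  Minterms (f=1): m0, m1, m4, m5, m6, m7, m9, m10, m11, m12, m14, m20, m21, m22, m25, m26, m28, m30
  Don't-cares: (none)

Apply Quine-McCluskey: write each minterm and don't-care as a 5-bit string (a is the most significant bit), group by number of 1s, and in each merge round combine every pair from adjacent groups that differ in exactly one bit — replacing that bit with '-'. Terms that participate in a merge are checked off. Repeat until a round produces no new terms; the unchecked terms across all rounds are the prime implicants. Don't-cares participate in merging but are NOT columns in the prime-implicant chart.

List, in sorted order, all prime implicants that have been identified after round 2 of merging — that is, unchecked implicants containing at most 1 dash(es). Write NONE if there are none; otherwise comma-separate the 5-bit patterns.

-1001, 0-001, 010-1, 0101-

Round 0: 00000✓ 00001✓ 00100✓ 00101✓ 00110✓ 00111✓ 01001✓ 01010✓ 01011✓ 01100✓ 01110✓ 10100✓ 10101✓ 10110✓ 11001✓ 11010✓ 11100✓ 11110✓
Round 1: -0100✓ -0101✓ -0110✓ -1001 -1010✓ -1100✓ -1110✓ 0-001 0-100✓ 0-110✓ 00-00✓ 00-01✓ 0000-✓ 001-0✓ 001-1✓ 0010-✓ 0011-✓ 01-10✓ 010-1 0101- 011-0✓ 1-100✓ 1-110✓ 101-0✓ 1010-✓ 11-10✓ 111-0✓
Round 2: --100✓ --110✓ -01-0✓ -010- -1-10 -11-0✓ 0-1-0✓ 00-0- 001-- 1-1-0✓
Round 3: --1-0
PIs = {--1-0, -010-, -1-10, -1001, 0-001, 00-0-, 001--, 010-1, 0101-}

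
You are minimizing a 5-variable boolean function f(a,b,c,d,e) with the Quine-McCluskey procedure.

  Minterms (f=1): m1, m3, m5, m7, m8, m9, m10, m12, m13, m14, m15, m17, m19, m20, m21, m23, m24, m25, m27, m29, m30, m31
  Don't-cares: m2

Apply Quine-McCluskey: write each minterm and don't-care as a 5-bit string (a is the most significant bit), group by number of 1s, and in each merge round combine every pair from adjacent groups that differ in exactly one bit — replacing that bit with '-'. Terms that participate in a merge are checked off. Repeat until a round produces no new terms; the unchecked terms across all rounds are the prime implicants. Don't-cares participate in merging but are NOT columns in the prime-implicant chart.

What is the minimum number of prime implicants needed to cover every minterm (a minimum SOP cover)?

size-2^0 implicants → 00001(✓)  00010(✓)  00011(✓)  00101(✓)  00111(✓)  01000(✓)  01001(✓)  01010(✓)  01100(✓)  01101(✓)  01110(✓)  01111(✓)  10001(✓)  10011(✓)  10100(✓)  10101(✓)  10111(✓)  11000(✓)  11001(✓)  11011(✓)  11101(✓)  11110(✓)  11111(✓)
size-2^1 implicants → -0001(✓)  -0011(✓)  -0101(✓)  -0111(✓)  -1000(✓)  -1001(✓)  -1101(✓)  -1110(✓)  -1111(✓)  0-001(✓)  0-010  0-101(✓)  0-111(✓)  00-01(✓)  00-11(✓)  000-1(✓)  0001-  001-1(✓)  01-00(✓)  01-01(✓)  01-10(✓)  010-0(✓)  0100-(✓)  011-0(✓)  011-1(✓)  0110-(✓)  0111-(✓)  1-001(✓)  1-011(✓)  1-101(✓)  1-111(✓)  10-01(✓)  10-11(✓)  100-1(✓)  101-1(✓)  1010-  11-01(✓)  11-11(✓)  110-1(✓)  1100-(✓)  111-1(✓)  1111-(✓)
size-2^2 implicants → --001(✓)  --101(✓)  --111(✓)  -0-01(✓)  -0-11(✓)  -00-1(✓)  -01-1(✓)  -1-01(✓)  -100-  -11-1(✓)  -111-  0--01(✓)  0-1-1(✓)  00--1(✓)  01--0  01-0-  011--  1--01(✓)  1--11(✓)  1-0-1(✓)  1-1-1(✓)  10--1(✓)  11--1(✓)
size-2^3 implicants → ---01  --1-1  -0--1  1---1
Unchecked terms (primes): ---01, --1-1, -0--1, -100-, -111-, 0-010, 0001-, 01--0, 01-0-, 011--, 1---1, 1010-
Minterm coverage:
  m1 ⊆ ---01,-0--1
  m3 ⊆ -0--1,0001-
  m5 ⊆ ---01,--1-1,-0--1
  m7 ⊆ --1-1,-0--1
  m8 ⊆ -100-,01--0,01-0-
  m9 ⊆ ---01,-100-,01-0-
  m10 ⊆ 0-010,01--0
  m12 ⊆ 01--0,01-0-,011--
  m13 ⊆ ---01,--1-1,01-0-,011--
  m14 ⊆ -111-,01--0,011--
  m15 ⊆ --1-1,-111-,011--
  m17 ⊆ ---01,-0--1,1---1
  m19 ⊆ -0--1,1---1
  m20 ⊆ 1010- [E]
  m21 ⊆ ---01,--1-1,-0--1,1---1,1010-
  m23 ⊆ --1-1,-0--1,1---1
  m24 ⊆ -100- [E]
  m25 ⊆ ---01,-100-,1---1
  m27 ⊆ 1---1 [E]
  m29 ⊆ ---01,--1-1,1---1
  m30 ⊆ -111- [E]
  m31 ⊆ --1-1,-111-,1---1
E = {-100-, -111-, 1---1, 1010-}
Petrick residual → ---01, -0--1, 01--0
Cover = d'e + b'e + bc'd' + bcd + a'be' + ae + ab'cd'  |cover|=7

7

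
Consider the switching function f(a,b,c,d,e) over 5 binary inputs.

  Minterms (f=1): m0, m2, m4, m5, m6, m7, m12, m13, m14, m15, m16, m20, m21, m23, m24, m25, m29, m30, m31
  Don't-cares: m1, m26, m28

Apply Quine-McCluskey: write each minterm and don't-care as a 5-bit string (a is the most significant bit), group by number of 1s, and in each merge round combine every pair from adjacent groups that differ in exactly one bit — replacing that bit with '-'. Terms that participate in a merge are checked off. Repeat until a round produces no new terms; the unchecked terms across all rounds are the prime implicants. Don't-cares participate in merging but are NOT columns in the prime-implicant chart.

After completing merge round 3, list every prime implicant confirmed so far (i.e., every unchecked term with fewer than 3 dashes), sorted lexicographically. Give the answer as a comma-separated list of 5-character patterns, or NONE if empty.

Round 0: 00000✓ 00001✓ 00010✓ 00100✓ 00101✓ 00110✓ 00111✓ 01100✓ 01101✓ 01110✓ 01111✓ 10000✓ 10100✓ 10101✓ 10111✓ 11000✓ 11001✓ 11010✓ 11100✓ 11101✓ 11110✓ 11111✓
Round 1: -0000✓ -0100✓ -0101✓ -0111✓ -1100✓ -1101✓ -1110✓ -1111✓ 0-100✓ 0-101✓ 0-110✓ 0-111✓ 00-00✓ 00-01✓ 00-10✓ 000-0✓ 0000-✓ 001-0✓ 001-1✓ 0010-✓ 0011-✓ 011-0✓ 011-1✓ 0110-✓ 0111-✓ 1-000✓ 1-100✓ 1-101✓ 1-111✓ 10-00✓ 101-1✓ 1010-✓ 11-00✓ 11-01✓ 11-10✓ 110-0✓ 1100-✓ 111-0✓ 111-1✓ 1110-✓ 1111-✓
Round 2: --100✓ --101✓ --111✓ -0-00 -01-1✓ -010-✓ -11-0✓ -11-1✓ -110-✓ -111-✓ 0-1-0✓ 0-1-1✓ 0-10-✓ 0-11-✓ 00--0 00-0- 001--✓ 011--✓ 1--00 1-1-1✓ 1-10-✓ 11--0 11-0- 111--✓
Round 3: --1-1 --10- -11-- 0-1--
PIs = {--1-1, --10-, -0-00, -11--, 0-1--, 00--0, 00-0-, 1--00, 11--0, 11-0-}

-0-00, 00--0, 00-0-, 1--00, 11--0, 11-0-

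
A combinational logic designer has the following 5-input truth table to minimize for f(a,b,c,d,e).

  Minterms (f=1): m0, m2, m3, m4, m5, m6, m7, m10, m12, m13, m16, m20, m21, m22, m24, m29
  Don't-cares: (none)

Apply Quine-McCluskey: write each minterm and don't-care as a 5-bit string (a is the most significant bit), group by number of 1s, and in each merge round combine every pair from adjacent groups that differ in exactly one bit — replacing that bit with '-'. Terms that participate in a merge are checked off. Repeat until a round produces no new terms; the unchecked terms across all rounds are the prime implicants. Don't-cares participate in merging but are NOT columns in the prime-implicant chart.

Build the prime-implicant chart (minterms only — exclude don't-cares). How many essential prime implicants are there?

size-2^0 implicants → 00000(✓)  00010(✓)  00011(✓)  00100(✓)  00101(✓)  00110(✓)  00111(✓)  01010(✓)  01100(✓)  01101(✓)  10000(✓)  10100(✓)  10101(✓)  10110(✓)  11000(✓)  11101(✓)
size-2^1 implicants → -0000(✓)  -0100(✓)  -0101(✓)  -0110(✓)  -1101(✓)  0-010  0-100(✓)  0-101(✓)  00-00(✓)  00-10(✓)  00-11(✓)  000-0(✓)  0001-(✓)  001-0(✓)  001-1(✓)  0010-(✓)  0011-(✓)  0110-(✓)  1-000  1-101(✓)  10-00(✓)  101-0(✓)  1010-(✓)
size-2^2 implicants → --101  -0-00  -01-0  -010-  0-10-  00--0  00-1-  001--
Unchecked terms (primes): --101, -0-00, -01-0, -010-, 0-010, 0-10-, 00--0, 00-1-, 001--, 1-000
Minterm coverage:
  m0 ⊆ -0-00,00--0
  m2 ⊆ 0-010,00--0,00-1-
  m3 ⊆ 00-1- [E]
  m4 ⊆ -0-00,-01-0,-010-,0-10-,00--0,001--
  m5 ⊆ --101,-010-,0-10-,001--
  m6 ⊆ -01-0,00--0,00-1-,001--
  m7 ⊆ 00-1-,001--
  m10 ⊆ 0-010 [E]
  m12 ⊆ 0-10- [E]
  m13 ⊆ --101,0-10-
  m16 ⊆ -0-00,1-000
  m20 ⊆ -0-00,-01-0,-010-
  m21 ⊆ --101,-010-
  m22 ⊆ -01-0 [E]
  m24 ⊆ 1-000 [E]
  m29 ⊆ --101 [E]
E = {--101, -01-0, 0-010, 0-10-, 00-1-, 1-000}

6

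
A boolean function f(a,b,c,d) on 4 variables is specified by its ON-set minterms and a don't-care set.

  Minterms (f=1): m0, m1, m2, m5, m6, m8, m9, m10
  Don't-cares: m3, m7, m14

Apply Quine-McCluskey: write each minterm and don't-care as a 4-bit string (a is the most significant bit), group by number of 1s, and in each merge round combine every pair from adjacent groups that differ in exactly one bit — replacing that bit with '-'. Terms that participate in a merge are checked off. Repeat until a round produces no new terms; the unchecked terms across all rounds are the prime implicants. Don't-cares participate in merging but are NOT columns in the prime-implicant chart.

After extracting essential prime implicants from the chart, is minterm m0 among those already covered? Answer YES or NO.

size-2^0 implicants → 0000(✓)  0001(✓)  0010(✓)  0011(✓)  0101(✓)  0110(✓)  0111(✓)  1000(✓)  1001(✓)  1010(✓)  1110(✓)
size-2^1 implicants → -000(✓)  -001(✓)  -010(✓)  -110(✓)  0-01(✓)  0-10(✓)  0-11(✓)  00-0(✓)  00-1(✓)  000-(✓)  001-(✓)  01-1(✓)  011-(✓)  1-10(✓)  10-0(✓)  100-(✓)
size-2^2 implicants → --10  -0-0  -00-  0--1  0-1-  00--
Unchecked terms (primes): --10, -0-0, -00-, 0--1, 0-1-, 00--
Minterm coverage:
  m0 ⊆ -0-0,-00-,00--
  m1 ⊆ -00-,0--1,00--
  m2 ⊆ --10,-0-0,0-1-,00--
  m5 ⊆ 0--1 [E]
  m6 ⊆ --10,0-1-
  m8 ⊆ -0-0,-00-
  m9 ⊆ -00- [E]
  m10 ⊆ --10,-0-0
E = {-00-, 0--1}

YES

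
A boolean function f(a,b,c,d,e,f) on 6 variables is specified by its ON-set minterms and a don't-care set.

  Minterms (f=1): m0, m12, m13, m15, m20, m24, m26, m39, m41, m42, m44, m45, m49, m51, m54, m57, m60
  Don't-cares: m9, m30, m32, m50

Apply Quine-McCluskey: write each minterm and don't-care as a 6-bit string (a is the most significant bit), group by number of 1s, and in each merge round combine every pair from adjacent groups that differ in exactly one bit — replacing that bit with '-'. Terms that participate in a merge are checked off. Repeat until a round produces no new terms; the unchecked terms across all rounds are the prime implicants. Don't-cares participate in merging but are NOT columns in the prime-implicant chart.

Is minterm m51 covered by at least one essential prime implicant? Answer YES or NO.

NO

size-2^0 implicants → 000000(✓)  001001(✓)  001100(✓)  001101(✓)  001111(✓)  010100  011000(✓)  011010(✓)  011110(✓)  100000(✓)  100111  101001(✓)  101010  101100(✓)  101101(✓)  110001(✓)  110010(✓)  110011(✓)  110110(✓)  111001(✓)  111100(✓)
size-2^1 implicants → -00000  -01001(✓)  -01100(✓)  -01101(✓)  001-01(✓)  0011-1  00110-(✓)  011-10  0110-0  1-1001  1-1100  101-01(✓)  10110-(✓)  11-001  110-10  1100-1  11001-
size-2^2 implicants → -01-01  -0110-
Unchecked terms (primes): -00000, -01-01, -0110-, 0011-1, 010100, 011-10, 0110-0, 1-1001, 1-1100, 100111, 101010, 11-001, 110-10, 1100-1, 11001-
Minterm coverage:
  m0 ⊆ -00000 [E]
  m12 ⊆ -0110- [E]
  m13 ⊆ -01-01,-0110-,0011-1
  m15 ⊆ 0011-1 [E]
  m20 ⊆ 010100 [E]
  m24 ⊆ 0110-0 [E]
  m26 ⊆ 011-10,0110-0
  m39 ⊆ 100111 [E]
  m41 ⊆ -01-01,1-1001
  m42 ⊆ 101010 [E]
  m44 ⊆ -0110-,1-1100
  m45 ⊆ -01-01,-0110-
  m49 ⊆ 11-001,1100-1
  m51 ⊆ 1100-1,11001-
  m54 ⊆ 110-10 [E]
  m57 ⊆ 1-1001,11-001
  m60 ⊆ 1-1100 [E]
E = {-00000, -0110-, 0011-1, 010100, 0110-0, 1-1100, 100111, 101010, 110-10}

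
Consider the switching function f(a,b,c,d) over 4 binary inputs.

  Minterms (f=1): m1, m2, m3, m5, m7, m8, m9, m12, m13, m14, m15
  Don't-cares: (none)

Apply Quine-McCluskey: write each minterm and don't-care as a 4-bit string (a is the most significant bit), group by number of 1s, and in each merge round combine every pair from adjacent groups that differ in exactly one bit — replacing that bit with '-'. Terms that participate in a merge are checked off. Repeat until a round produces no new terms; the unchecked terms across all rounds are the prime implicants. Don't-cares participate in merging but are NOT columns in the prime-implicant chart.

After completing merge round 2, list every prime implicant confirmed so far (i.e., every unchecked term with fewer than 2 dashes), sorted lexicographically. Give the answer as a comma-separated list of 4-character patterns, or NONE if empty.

size-2^0 implicants → 0001(✓)  0010(✓)  0011(✓)  0101(✓)  0111(✓)  1000(✓)  1001(✓)  1100(✓)  1101(✓)  1110(✓)  1111(✓)
size-2^1 implicants → -001(✓)  -101(✓)  -111(✓)  0-01(✓)  0-11(✓)  00-1(✓)  001-  01-1(✓)  1-00(✓)  1-01(✓)  100-(✓)  11-0(✓)  11-1(✓)  110-(✓)  111-(✓)
size-2^2 implicants → --01  -1-1  0--1  1-0-  11--
Unchecked terms (primes): --01, -1-1, 0--1, 001-, 1-0-, 11--

001-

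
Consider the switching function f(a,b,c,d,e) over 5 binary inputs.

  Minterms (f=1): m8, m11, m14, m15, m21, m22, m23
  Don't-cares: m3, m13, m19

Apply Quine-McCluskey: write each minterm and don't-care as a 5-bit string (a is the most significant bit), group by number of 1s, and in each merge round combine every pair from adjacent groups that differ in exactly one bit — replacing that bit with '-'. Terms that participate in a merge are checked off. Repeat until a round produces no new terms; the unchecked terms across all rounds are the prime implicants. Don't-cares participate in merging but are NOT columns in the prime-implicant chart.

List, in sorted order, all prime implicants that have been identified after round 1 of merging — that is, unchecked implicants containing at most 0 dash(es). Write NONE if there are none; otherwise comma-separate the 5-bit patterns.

[col 0] 00011*, 01000, 01011*, 01101*, 01110*, 01111*, 10011*, 10101*, 10110*, 10111*
[col 1] -0011, 0-011, 01-11, 011-1, 0111-, 10-11, 101-1, 1011-
Prime implicants: -0011, 0-011, 01-11, 01000, 011-1, 0111-, 10-11, 101-1, 1011-

01000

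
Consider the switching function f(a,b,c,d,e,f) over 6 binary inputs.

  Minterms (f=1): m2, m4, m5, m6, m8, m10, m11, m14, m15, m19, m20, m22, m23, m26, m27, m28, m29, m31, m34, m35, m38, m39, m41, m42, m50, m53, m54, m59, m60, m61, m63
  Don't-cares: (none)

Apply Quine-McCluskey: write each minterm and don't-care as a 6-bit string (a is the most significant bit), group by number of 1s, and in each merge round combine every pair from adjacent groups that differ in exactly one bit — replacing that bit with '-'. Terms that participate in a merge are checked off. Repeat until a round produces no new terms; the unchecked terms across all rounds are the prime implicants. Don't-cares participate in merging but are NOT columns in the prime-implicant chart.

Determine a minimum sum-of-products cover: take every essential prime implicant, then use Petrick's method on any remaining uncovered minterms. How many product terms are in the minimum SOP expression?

13

size-2^0 implicants → 000010(✓)  000100(✓)  000101(✓)  000110(✓)  001000(✓)  001010(✓)  001011(✓)  001110(✓)  001111(✓)  010011(✓)  010100(✓)  010110(✓)  010111(✓)  011010(✓)  011011(✓)  011100(✓)  011101(✓)  011111(✓)  100010(✓)  100011(✓)  100110(✓)  100111(✓)  101001  101010(✓)  110010(✓)  110101(✓)  110110(✓)  111011(✓)  111100(✓)  111101(✓)  111111(✓)
size-2^1 implicants → -00010(✓)  -00110(✓)  -01010(✓)  -10110(✓)  -11011(✓)  -11100(✓)  -11101(✓)  -11111(✓)  0-0100(✓)  0-0110(✓)  0-1010(✓)  0-1011(✓)  0-1111(✓)  00-010(✓)  00-110(✓)  000-10(✓)  0001-0(✓)  00010-  001-10(✓)  001-11(✓)  0010-0  00101-(✓)  00111-(✓)  01-011(✓)  01-100  01-111(✓)  010-11(✓)  0101-0(✓)  01011-  011-11(✓)  01101-(✓)  0111-1(✓)  01110-(✓)  1-0010(✓)  1-0110(✓)  10-010(✓)  100-10(✓)  100-11(✓)  10001-(✓)  10011-(✓)  11-101  110-10(✓)  111-11(✓)  1111-1(✓)  11110-(✓)
size-2^2 implicants → --0110  -0-010  -00-10  -11-11  -111-1  -1110-  0-01-0  0-1-11  0-101-  00--10  001-1-  01--11  1-0-10  100-1-
Unchecked terms (primes): --0110, -0-010, -00-10, -11-11, -111-1, -1110-, 0-01-0, 0-1-11, 0-101-, 00--10, 00010-, 001-1-, 0010-0, 01--11, 01-100, 01011-, 1-0-10, 100-1-, 101001, 11-101
Minterm coverage:
  m2 ⊆ -0-010,-00-10,00--10
  m4 ⊆ 0-01-0,00010-
  m5 ⊆ 00010- [E]
  m6 ⊆ --0110,-00-10,0-01-0,00--10
  m8 ⊆ 0010-0 [E]
  m10 ⊆ -0-010,0-101-,00--10,001-1-,0010-0
  m11 ⊆ 0-1-11,0-101-,001-1-
  m14 ⊆ 00--10,001-1-
  m15 ⊆ 0-1-11,001-1-
  m19 ⊆ 01--11 [E]
  m20 ⊆ 0-01-0,01-100
  m22 ⊆ --0110,0-01-0,01011-
  m23 ⊆ 01--11,01011-
  m26 ⊆ 0-101- [E]
  m27 ⊆ -11-11,0-1-11,0-101-,01--11
  m28 ⊆ -1110-,01-100
  m29 ⊆ -111-1,-1110-
  m31 ⊆ -11-11,-111-1,0-1-11,01--11
  m34 ⊆ -0-010,-00-10,1-0-10,100-1-
  m35 ⊆ 100-1- [E]
  m38 ⊆ --0110,-00-10,1-0-10,100-1-
  m39 ⊆ 100-1- [E]
  m41 ⊆ 101001 [E]
  m42 ⊆ -0-010 [E]
  m50 ⊆ 1-0-10 [E]
  m53 ⊆ 11-101 [E]
  m54 ⊆ --0110,1-0-10
  m59 ⊆ -11-11 [E]
  m60 ⊆ -1110- [E]
  m61 ⊆ -111-1,-1110-,11-101
  m63 ⊆ -11-11,-111-1
E = {-0-010, -11-11, -1110-, 0-101-, 00010-, 0010-0, 01--11, 1-0-10, 100-1-, 101001, 11-101}
Petrick residual → 0-01-0, 001-1-
Cover = b'd'ef' + bcef + bcde' + a'c'df' + a'cd'e + a'b'c'de' + a'b'ce + a'b'cd'f' + a'bef + ac'ef' + ab'c'e + ab'cd'e'f + abde'f  |cover|=13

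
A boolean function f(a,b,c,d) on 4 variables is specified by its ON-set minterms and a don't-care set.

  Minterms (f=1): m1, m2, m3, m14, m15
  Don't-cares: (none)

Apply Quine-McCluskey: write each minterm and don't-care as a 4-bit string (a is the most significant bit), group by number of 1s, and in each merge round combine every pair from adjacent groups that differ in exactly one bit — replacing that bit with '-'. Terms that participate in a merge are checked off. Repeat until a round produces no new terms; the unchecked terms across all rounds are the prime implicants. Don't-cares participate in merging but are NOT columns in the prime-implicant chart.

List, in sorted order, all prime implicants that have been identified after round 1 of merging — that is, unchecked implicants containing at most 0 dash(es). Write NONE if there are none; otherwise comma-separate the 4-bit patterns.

Round 0: 0001✓ 0010✓ 0011✓ 1110✓ 1111✓
Round 1: 00-1 001- 111-
PIs = {00-1, 001-, 111-}

NONE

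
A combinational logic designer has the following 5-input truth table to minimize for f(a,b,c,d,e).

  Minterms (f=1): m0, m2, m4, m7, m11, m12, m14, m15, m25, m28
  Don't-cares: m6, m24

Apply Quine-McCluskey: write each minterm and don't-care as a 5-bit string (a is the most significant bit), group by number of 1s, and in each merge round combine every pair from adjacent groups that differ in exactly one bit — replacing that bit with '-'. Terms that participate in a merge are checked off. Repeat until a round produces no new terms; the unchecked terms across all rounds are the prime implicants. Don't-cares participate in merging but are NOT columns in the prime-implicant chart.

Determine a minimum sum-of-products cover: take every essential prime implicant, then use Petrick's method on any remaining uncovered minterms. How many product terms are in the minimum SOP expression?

5

size-2^0 implicants → 00000(✓)  00010(✓)  00100(✓)  00110(✓)  00111(✓)  01011(✓)  01100(✓)  01110(✓)  01111(✓)  11000(✓)  11001(✓)  11100(✓)
size-2^1 implicants → -1100  0-100(✓)  0-110(✓)  0-111(✓)  00-00(✓)  00-10(✓)  000-0(✓)  001-0(✓)  0011-(✓)  01-11  011-0(✓)  0111-(✓)  11-00  1100-
size-2^2 implicants → 0-1-0  0-11-  00--0
Unchecked terms (primes): -1100, 0-1-0, 0-11-, 00--0, 01-11, 11-00, 1100-
Minterm coverage:
  m0 ⊆ 00--0 [E]
  m2 ⊆ 00--0 [E]
  m4 ⊆ 0-1-0,00--0
  m7 ⊆ 0-11- [E]
  m11 ⊆ 01-11 [E]
  m12 ⊆ -1100,0-1-0
  m14 ⊆ 0-1-0,0-11-
  m15 ⊆ 0-11-,01-11
  m25 ⊆ 1100- [E]
  m28 ⊆ -1100,11-00
E = {0-11-, 00--0, 01-11, 1100-}
Petrick residual → -1100
Cover = bcd'e' + a'cd + a'b'e' + a'bde + abc'd'  |cover|=5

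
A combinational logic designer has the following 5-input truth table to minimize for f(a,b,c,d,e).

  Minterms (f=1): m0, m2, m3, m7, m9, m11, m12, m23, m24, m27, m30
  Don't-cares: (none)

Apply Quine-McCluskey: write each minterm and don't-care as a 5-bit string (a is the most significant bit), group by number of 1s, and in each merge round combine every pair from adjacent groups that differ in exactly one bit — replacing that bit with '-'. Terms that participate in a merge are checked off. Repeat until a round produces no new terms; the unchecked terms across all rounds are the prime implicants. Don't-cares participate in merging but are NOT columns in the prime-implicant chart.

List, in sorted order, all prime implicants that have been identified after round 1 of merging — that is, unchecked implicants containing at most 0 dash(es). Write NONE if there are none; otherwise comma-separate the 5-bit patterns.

01100, 11000, 11110

Round 0: 00000✓ 00010✓ 00011✓ 00111✓ 01001✓ 01011✓ 01100 10111✓ 11000 11011✓ 11110
Round 1: -0111 -1011 0-011 00-11 000-0 0001- 010-1
PIs = {-0111, -1011, 0-011, 00-11, 000-0, 0001-, 010-1, 01100, 11000, 11110}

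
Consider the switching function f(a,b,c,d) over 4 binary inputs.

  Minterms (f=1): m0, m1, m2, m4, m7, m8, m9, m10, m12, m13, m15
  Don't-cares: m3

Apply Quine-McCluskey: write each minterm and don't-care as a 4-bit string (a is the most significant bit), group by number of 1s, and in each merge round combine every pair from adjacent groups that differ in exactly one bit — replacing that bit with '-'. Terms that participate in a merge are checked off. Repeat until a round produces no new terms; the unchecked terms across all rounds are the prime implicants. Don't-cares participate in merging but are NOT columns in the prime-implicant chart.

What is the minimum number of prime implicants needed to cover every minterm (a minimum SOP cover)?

5

size-2^0 implicants → 0000(✓)  0001(✓)  0010(✓)  0011(✓)  0100(✓)  0111(✓)  1000(✓)  1001(✓)  1010(✓)  1100(✓)  1101(✓)  1111(✓)
size-2^1 implicants → -000(✓)  -001(✓)  -010(✓)  -100(✓)  -111  0-00(✓)  0-11  00-0(✓)  00-1(✓)  000-(✓)  001-(✓)  1-00(✓)  1-01(✓)  10-0(✓)  100-(✓)  11-1  110-(✓)
size-2^2 implicants → --00  -0-0  -00-  00--  1-0-
Unchecked terms (primes): --00, -0-0, -00-, -111, 0-11, 00--, 1-0-, 11-1
Minterm coverage:
  m0 ⊆ --00,-0-0,-00-,00--
  m1 ⊆ -00-,00--
  m2 ⊆ -0-0,00--
  m4 ⊆ --00 [E]
  m7 ⊆ -111,0-11
  m8 ⊆ --00,-0-0,-00-,1-0-
  m9 ⊆ -00-,1-0-
  m10 ⊆ -0-0 [E]
  m12 ⊆ --00,1-0-
  m13 ⊆ 1-0-,11-1
  m15 ⊆ -111,11-1
E = {--00, -0-0}
Petrick residual → -00-, -111, 1-0-
Cover = c'd' + b'd' + b'c' + bcd + ac'  |cover|=5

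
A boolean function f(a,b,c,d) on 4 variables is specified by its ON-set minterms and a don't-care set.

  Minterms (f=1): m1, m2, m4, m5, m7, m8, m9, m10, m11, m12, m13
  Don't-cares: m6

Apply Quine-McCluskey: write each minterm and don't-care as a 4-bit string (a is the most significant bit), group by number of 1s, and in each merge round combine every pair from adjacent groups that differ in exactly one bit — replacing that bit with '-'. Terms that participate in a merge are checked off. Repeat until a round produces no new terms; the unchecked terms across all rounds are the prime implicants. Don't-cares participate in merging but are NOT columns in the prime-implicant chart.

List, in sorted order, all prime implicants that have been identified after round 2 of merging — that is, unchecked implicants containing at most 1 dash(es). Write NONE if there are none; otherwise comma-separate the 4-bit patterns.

size-2^0 implicants → 0001(✓)  0010(✓)  0100(✓)  0101(✓)  0110(✓)  0111(✓)  1000(✓)  1001(✓)  1010(✓)  1011(✓)  1100(✓)  1101(✓)
size-2^1 implicants → -001(✓)  -010  -100(✓)  -101(✓)  0-01(✓)  0-10  01-0(✓)  01-1(✓)  010-(✓)  011-(✓)  1-00(✓)  1-01(✓)  10-0(✓)  10-1(✓)  100-(✓)  101-(✓)  110-(✓)
size-2^2 implicants → --01  -10-  01--  1-0-  10--
Unchecked terms (primes): --01, -010, -10-, 0-10, 01--, 1-0-, 10--

-010, 0-10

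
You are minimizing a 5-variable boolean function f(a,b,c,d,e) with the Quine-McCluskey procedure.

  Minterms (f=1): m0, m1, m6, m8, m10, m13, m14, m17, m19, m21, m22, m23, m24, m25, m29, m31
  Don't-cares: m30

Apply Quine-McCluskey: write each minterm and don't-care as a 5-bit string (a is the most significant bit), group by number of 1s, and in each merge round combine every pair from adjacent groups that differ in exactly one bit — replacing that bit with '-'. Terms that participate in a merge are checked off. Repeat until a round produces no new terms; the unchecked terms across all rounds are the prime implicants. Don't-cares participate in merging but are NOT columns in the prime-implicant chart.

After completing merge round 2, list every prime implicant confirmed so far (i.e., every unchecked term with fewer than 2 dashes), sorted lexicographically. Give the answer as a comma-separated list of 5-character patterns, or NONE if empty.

size-2^0 implicants → 00000(✓)  00001(✓)  00110(✓)  01000(✓)  01010(✓)  01101(✓)  01110(✓)  10001(✓)  10011(✓)  10101(✓)  10110(✓)  10111(✓)  11000(✓)  11001(✓)  11101(✓)  11110(✓)  11111(✓)
size-2^1 implicants → -0001  -0110(✓)  -1000  -1101  -1110(✓)  0-000  0-110(✓)  0000-  01-10  010-0  1-001(✓)  1-101(✓)  1-110(✓)  1-111(✓)  10-01(✓)  10-11(✓)  100-1(✓)  101-1(✓)  1011-(✓)  11-01(✓)  1100-  111-1(✓)  1111-(✓)
size-2^2 implicants → --110  1--01  1-1-1  1-11-  10--1
Unchecked terms (primes): --110, -0001, -1000, -1101, 0-000, 0000-, 01-10, 010-0, 1--01, 1-1-1, 1-11-, 10--1, 1100-

-0001, -1000, -1101, 0-000, 0000-, 01-10, 010-0, 1100-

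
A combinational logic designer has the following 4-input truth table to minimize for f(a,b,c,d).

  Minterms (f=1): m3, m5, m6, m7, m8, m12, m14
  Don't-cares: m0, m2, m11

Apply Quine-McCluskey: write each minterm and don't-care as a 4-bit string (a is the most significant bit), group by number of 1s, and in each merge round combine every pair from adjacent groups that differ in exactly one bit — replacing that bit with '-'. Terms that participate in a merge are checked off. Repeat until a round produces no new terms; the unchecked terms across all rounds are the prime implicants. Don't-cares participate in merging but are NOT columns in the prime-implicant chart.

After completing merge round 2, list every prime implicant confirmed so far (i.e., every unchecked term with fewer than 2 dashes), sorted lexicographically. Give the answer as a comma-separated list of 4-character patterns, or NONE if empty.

Round 0: 0000✓ 0010✓ 0011✓ 0101✓ 0110✓ 0111✓ 1000✓ 1011✓ 1100✓ 1110✓
Round 1: -000 -011 -110 0-10✓ 0-11✓ 00-0 001-✓ 01-1 011-✓ 1-00 11-0
Round 2: 0-1-
PIs = {-000, -011, -110, 0-1-, 00-0, 01-1, 1-00, 11-0}

-000, -011, -110, 00-0, 01-1, 1-00, 11-0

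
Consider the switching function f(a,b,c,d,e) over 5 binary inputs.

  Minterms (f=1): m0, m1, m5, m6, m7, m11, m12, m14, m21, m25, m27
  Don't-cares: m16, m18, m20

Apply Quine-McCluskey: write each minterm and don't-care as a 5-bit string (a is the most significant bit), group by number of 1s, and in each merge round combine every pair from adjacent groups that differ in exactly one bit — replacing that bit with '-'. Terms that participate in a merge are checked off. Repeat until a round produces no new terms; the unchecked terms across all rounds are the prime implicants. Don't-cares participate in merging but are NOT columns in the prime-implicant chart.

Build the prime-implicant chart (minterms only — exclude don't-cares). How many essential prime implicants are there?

Round 0: 00000✓ 00001✓ 00101✓ 00110✓ 00111✓ 01011✓ 01100✓ 01110✓ 10000✓ 10010✓ 10100✓ 10101✓ 11001✓ 11011✓
Round 1: -0000 -0101 -1011 0-110 00-01 0000- 001-1 0011- 011-0 10-00 100-0 1010- 110-1
PIs = {-0000, -0101, -1011, 0-110, 00-01, 0000-, 001-1, 0011-, 011-0, 10-00, 100-0, 1010-, 110-1}
Coverage chart:
  m0: -0000,0000-
  m1: 00-01,0000-
  m5: -0101,00-01,001-1
  m6: 0-110,0011-
  m7: 001-1,0011-
  m11: -1011 ←essential
  m12: 011-0 ←essential
  m14: 0-110,011-0
  m21: -0101,1010-
  m25: 110-1 ←essential
  m27: -1011,110-1
Essential: -1011, 011-0, 110-1

3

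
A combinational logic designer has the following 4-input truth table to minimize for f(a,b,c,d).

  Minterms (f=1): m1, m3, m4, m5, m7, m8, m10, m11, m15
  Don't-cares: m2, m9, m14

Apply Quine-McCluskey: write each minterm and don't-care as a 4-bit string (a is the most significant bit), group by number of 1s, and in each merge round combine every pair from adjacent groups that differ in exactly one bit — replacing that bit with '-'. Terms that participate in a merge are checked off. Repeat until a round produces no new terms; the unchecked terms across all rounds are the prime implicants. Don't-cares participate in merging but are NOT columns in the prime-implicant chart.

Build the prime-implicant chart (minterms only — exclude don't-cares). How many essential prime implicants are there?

2

Round 0: 0001✓ 0010✓ 0011✓ 0100✓ 0101✓ 0111✓ 1000✓ 1001✓ 1010✓ 1011✓ 1110✓ 1111✓
Round 1: -001✓ -010✓ -011✓ -111✓ 0-01✓ 0-11✓ 00-1✓ 001-✓ 01-1✓ 010- 1-10✓ 1-11✓ 10-0✓ 10-1✓ 100-✓ 101-✓ 111-✓
Round 2: --11 -0-1 -01- 0--1 1-1- 10--
PIs = {--11, -0-1, -01-, 0--1, 010-, 1-1-, 10--}
Coverage chart:
  m1: -0-1,0--1
  m3: --11,-0-1,-01-,0--1
  m4: 010- ←essential
  m5: 0--1,010-
  m7: --11,0--1
  m8: 10-- ←essential
  m10: -01-,1-1-,10--
  m11: --11,-0-1,-01-,1-1-,10--
  m15: --11,1-1-
Essential: 010-, 10--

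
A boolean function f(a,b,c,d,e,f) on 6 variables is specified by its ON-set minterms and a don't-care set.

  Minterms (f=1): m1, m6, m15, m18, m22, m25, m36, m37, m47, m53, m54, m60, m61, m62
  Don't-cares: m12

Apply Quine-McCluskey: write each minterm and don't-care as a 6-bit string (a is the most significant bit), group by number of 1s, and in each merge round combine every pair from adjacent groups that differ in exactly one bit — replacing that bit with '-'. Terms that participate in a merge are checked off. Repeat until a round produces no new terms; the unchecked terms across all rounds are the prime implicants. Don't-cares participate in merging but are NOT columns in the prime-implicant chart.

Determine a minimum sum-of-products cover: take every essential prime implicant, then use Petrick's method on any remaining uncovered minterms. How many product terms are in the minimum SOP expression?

[col 0] 000001, 000110*, 001100, 001111*, 010010*, 010110*, 011001, 100100*, 100101*, 101111*, 110101*, 110110*, 111100*, 111101*, 111110*
[col 1] -01111, -10110, 0-0110, 010-10, 1-0101, 10010-, 11-101, 11-110, 1111-0, 11110-
Prime implicants: -01111, -10110, 0-0110, 000001, 001100, 010-10, 011001, 1-0101, 10010-, 11-101, 11-110, 1111-0, 11110-
PI chart (minterm → PIs covering it):
  1 | 000001  (sole → essential)
  6 | 0-0110  (sole → essential)
  15 | -01111  (sole → essential)
  18 | 010-10  (sole → essential)
  22 | -10110,0-0110,010-10
  25 | 011001  (sole → essential)
  36 | 10010-  (sole → essential)
  37 | 1-0101,10010-
  47 | -01111  (sole → essential)
  53 | 1-0101,11-101
  54 | -10110,11-110
  60 | 1111-0,11110-
  61 | 11-101,11110-
  62 | 11-110,1111-0
Essential prime implicants: -01111, 0-0110, 000001, 010-10, 011001, 10010-
Petrick residual → -10110, 11-101, 1111-0
Minimum SOP uses 9 PIs: b'cdef + bc'def' + a'c'def' + a'b'c'd'e'f + a'bc'ef' + a'bcd'e'f + ab'c'de' + abde'f + abcdf'

9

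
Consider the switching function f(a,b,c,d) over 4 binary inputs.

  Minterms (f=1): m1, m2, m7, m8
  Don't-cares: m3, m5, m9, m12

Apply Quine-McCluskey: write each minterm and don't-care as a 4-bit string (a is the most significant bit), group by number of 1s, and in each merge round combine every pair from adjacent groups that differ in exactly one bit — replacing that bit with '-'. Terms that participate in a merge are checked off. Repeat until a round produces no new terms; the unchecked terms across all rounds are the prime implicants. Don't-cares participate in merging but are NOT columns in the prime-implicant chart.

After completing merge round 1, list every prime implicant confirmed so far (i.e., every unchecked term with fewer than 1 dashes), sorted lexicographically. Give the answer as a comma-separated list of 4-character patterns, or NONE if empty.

NONE

size-2^0 implicants → 0001(✓)  0010(✓)  0011(✓)  0101(✓)  0111(✓)  1000(✓)  1001(✓)  1100(✓)
size-2^1 implicants → -001  0-01(✓)  0-11(✓)  00-1(✓)  001-  01-1(✓)  1-00  100-
size-2^2 implicants → 0--1
Unchecked terms (primes): -001, 0--1, 001-, 1-00, 100-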